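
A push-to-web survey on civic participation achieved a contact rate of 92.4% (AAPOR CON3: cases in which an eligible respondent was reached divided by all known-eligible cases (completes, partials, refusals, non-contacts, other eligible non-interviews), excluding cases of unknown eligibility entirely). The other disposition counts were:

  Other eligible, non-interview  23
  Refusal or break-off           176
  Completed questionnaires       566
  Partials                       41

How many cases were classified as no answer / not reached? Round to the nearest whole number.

Num: 566 + 41 + 176 + 23 = 806
CON3 = 806 / D = 0.924
D = 806 / 0.924 = 872.3
Other denominator terms total 806
no answer / not reached = 872.3 − 806 ≈ 66

66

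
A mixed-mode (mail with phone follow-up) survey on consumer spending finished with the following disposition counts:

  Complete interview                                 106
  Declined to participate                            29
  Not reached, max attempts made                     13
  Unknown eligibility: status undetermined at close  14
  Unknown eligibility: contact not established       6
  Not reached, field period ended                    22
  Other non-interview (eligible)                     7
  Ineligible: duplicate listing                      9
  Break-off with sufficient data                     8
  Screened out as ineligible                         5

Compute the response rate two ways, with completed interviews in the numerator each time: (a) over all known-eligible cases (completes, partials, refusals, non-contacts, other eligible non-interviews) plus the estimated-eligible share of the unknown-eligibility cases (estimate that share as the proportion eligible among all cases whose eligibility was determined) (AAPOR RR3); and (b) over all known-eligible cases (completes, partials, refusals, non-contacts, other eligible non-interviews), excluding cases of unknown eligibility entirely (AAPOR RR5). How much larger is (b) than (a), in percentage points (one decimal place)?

Never reached = 22 + 13 = 35
Unknown if eligible = 6 + 14 = 20
Screened out, ineligible = 5 + 9 = 14
Num: 106
Determined eligible: 106 + 8 + 29 + 35 + 7 = 185
e = 185 / (185 + 14) = 185 / 199 = 0.9296
Eligible share of unknowns: 0.9296 × 20 = 18.59
Denom: 185 + 18.59 = 203.59
RR3 = 106 / 203.59 = 0.5207
Denom: 106 + 8 + 29 + 35 + 7 = 185
RR5 = 106 / 185 = 0.5730
Difference = 57.30 − 52.07 = 5.23 percentage points

5.2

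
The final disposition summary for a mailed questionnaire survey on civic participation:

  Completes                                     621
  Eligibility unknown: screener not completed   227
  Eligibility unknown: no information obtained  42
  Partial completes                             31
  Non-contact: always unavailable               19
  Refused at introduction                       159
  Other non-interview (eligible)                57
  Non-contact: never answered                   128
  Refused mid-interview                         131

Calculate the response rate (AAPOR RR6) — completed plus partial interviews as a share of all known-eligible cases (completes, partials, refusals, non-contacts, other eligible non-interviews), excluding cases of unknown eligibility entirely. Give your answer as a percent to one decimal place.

56.9%

Refused = 159 + 131 = 290
Non-contacts = 128 + 19 = 147
Unknown eligibility = 227 + 42 = 269
Num → 621 + 31 = 652
Denominator → 621 + 31 + 290 + 147 + 57 = 1146
RR6 = 652 / 1146 = 0.5689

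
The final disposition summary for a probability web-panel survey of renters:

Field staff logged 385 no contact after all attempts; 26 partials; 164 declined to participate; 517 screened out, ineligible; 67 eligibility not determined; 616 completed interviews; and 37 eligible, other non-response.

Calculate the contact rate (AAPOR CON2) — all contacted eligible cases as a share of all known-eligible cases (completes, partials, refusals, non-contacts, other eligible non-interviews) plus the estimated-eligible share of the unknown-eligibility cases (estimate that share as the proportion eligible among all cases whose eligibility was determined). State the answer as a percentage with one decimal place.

Numerator = 616 + 26 + 164 + 37 = 843
Determined eligible = 616 + 26 + 164 + 385 + 37 = 1228
e = 1228 / (1228 + 517) = 1228 / 1745 = 0.7037
e × U = 0.7037 × 67 = 47.15
Denom = 1228 + 47.15 = 1275.15
CON2 = 843 / 1275.15 = 0.6611

66.1%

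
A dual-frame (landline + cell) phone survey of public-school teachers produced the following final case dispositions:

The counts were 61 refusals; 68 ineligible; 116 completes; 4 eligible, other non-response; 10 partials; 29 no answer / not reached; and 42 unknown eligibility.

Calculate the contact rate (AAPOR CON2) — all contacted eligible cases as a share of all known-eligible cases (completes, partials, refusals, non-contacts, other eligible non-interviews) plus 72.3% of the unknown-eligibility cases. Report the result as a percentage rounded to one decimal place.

Top → 116 + 10 + 61 + 4 = 191
Eligible (known) → 116 + 10 + 61 + 29 + 4 = 220
e × U → 0.7230 × 42 = 30.37
Base → 220 + 30.37 = 250.37
CON2 = 191 / 250.37 = 0.7629

76.3%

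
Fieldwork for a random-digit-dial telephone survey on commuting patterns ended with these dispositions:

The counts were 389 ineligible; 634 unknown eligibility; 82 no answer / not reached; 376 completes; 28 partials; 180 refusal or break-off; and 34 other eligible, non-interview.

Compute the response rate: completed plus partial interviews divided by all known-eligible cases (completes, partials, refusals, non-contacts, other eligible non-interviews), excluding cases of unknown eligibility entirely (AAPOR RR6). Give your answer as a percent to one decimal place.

57.7%

Numerator: 376 + 28 = 404
Denom: 376 + 28 + 180 + 82 + 34 = 700
RR6 = 404 / 700 = 0.5771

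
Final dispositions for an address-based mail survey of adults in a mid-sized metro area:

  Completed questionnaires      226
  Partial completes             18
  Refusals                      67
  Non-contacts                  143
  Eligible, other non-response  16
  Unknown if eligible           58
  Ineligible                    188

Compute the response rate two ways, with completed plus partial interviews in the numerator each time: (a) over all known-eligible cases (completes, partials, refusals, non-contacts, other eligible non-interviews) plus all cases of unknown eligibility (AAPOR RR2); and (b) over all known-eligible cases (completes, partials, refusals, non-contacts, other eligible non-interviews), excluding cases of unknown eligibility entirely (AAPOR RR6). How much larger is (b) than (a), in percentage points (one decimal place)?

5.7

Num: 226 + 18 = 244
Denominator: 226 + 18 + 67 + 143 + 16 + 58 = 528
RR2 = 244 / 528 = 0.4621
Denominator: 226 + 18 + 67 + 143 + 16 = 470
RR6 = 244 / 470 = 0.5191
Difference = 51.91 − 46.21 = 5.70 percentage points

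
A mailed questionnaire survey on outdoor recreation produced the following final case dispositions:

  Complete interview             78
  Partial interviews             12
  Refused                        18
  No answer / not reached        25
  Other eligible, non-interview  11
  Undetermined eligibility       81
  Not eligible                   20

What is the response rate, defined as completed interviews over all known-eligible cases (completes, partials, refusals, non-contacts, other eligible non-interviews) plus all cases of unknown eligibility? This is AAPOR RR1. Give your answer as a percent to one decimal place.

Num: 78
Denominator: 78 + 12 + 18 + 25 + 11 + 81 = 225
RR1 = 78 / 225 = 0.3467

34.7%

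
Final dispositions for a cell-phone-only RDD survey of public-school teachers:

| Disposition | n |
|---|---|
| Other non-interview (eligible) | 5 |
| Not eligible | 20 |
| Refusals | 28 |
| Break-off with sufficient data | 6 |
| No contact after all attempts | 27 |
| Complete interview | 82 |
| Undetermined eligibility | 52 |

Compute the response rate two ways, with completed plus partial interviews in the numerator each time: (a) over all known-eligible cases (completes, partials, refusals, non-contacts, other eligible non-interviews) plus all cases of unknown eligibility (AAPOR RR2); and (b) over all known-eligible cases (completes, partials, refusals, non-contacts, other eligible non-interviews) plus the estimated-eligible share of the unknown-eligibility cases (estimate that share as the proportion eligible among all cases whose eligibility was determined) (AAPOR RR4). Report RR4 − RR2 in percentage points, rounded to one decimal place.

1.4

Numerator = 82 + 6 = 88
Denom = 82 + 6 + 28 + 27 + 5 + 52 = 200
RR2 = 88 / 200 = 0.4400
Known eligible = 82 + 6 + 28 + 27 + 5 = 148
e = 148 / (148 + 20) = 148 / 168 = 0.8810
e × U = 0.8810 × 52 = 45.81
Denom = 148 + 45.81 = 193.81
RR4 = 88 / 193.81 = 0.4541
Difference = 45.41 − 44.00 = 1.41 percentage points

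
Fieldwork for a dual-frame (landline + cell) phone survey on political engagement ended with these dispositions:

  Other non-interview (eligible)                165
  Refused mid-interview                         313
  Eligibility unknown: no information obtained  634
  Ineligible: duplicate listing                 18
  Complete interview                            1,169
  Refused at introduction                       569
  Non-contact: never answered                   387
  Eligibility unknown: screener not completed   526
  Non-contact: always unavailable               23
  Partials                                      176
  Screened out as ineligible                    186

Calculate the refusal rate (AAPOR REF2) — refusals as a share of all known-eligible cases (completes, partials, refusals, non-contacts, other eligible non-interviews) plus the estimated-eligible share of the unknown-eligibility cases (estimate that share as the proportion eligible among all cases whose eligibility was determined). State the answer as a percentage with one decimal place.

22.7%

Declined to participate = 569 + 313 = 882
No answer / not reached = 387 + 23 = 410
Eligibility not determined = 526 + 634 = 1160
Out of scope = 186 + 18 = 204
Num: 882
Eligible (known): 1169 + 176 + 882 + 410 + 165 = 2802
e = 2802 / (2802 + 204) = 2802 / 3006 = 0.9321
e × U: 0.9321 × 1160 = 1081.24
Base: 2802 + 1081.24 = 3883.24
REF2 = 882 / 3883.24 = 0.2271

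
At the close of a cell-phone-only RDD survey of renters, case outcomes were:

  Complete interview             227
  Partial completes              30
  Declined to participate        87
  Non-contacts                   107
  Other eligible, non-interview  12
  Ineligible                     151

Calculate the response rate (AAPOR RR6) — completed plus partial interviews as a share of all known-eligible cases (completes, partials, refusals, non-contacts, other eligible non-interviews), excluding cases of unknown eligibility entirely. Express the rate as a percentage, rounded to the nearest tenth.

55.5%

Num = 227 + 30 = 257
Denom = 227 + 30 + 87 + 107 + 12 = 463
RR6 = 257 / 463 = 0.5551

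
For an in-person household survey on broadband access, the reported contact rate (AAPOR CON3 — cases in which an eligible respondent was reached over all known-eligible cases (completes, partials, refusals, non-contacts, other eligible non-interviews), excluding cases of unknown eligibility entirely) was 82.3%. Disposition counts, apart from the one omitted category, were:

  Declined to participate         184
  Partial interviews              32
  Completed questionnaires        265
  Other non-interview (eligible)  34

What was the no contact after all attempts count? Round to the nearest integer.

Num = 265 + 32 + 184 + 34 = 515
CON3 = 515 / D = 0.823
D = 515 / 0.823 = 625.8
Rest of base = 515
no contact after all attempts = 625.8 − 515 ≈ 111

111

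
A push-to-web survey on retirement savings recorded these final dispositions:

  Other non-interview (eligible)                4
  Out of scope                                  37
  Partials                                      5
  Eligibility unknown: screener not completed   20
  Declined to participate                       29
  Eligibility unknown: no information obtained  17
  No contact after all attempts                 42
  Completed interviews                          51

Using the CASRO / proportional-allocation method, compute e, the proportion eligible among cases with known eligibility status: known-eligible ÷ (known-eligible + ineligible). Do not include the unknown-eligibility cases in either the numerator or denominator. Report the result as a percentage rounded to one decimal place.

78.0%

Undetermined eligibility = 20 + 17 = 37
Eligible (known) = 51 + 5 + 29 + 42 + 4 = 131
e = 131 / (131 + 37) = 131 / 168 = 0.7798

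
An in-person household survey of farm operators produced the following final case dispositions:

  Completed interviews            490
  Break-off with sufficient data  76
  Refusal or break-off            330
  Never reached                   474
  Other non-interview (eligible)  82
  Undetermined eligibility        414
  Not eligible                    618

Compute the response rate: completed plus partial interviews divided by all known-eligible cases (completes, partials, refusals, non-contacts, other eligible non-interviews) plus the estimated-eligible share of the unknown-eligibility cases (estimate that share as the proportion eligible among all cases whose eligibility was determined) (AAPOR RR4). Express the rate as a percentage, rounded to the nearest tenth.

Top → 490 + 76 = 566
Known eligible → 490 + 76 + 330 + 474 + 82 = 1452
e = 1452 / (1452 + 618) = 1452 / 2070 = 0.7014
Eligible share of unknowns → 0.7014 × 414 = 290.38
Denominator → 1452 + 290.38 = 1742.38
RR4 = 566 / 1742.38 = 0.3248

32.5%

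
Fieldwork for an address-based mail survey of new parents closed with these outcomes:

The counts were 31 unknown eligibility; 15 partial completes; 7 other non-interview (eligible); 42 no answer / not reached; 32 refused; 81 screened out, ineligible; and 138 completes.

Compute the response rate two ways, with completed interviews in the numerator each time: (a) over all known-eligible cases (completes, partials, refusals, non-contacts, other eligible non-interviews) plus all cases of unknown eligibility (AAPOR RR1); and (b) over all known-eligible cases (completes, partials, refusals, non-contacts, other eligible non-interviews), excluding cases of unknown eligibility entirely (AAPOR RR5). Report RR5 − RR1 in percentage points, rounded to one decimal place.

Num: 138
Base: 138 + 15 + 32 + 42 + 7 + 31 = 265
RR1 = 138 / 265 = 0.5208
Base: 138 + 15 + 32 + 42 + 7 = 234
RR5 = 138 / 234 = 0.5897
Difference = 58.97 − 52.08 = 6.89 percentage points

6.9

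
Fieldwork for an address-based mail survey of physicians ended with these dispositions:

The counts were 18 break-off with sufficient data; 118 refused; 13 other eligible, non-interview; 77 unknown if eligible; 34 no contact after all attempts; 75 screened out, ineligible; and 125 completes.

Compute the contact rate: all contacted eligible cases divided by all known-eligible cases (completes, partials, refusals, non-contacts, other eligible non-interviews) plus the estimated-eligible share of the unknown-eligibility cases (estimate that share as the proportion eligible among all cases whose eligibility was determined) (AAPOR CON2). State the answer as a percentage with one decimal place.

74.1%

Numerator → 125 + 18 + 118 + 13 = 274
Known eligible → 125 + 18 + 118 + 34 + 13 = 308
e = 308 / (308 + 75) = 308 / 383 = 0.8042
Eligible share of unknowns → 0.8042 × 77 = 61.92
Denominator → 308 + 61.92 = 369.92
CON2 = 274 / 369.92 = 0.7407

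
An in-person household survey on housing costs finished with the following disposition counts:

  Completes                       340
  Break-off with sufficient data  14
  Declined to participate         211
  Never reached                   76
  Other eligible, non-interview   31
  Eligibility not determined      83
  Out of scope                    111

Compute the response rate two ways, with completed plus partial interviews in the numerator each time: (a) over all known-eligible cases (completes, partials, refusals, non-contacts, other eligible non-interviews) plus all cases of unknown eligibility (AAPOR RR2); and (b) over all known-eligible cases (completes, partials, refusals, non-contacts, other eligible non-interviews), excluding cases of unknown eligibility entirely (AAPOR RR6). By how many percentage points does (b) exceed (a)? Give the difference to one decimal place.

Num: 340 + 14 = 354
Base: 340 + 14 + 211 + 76 + 31 + 83 = 755
RR2 = 354 / 755 = 0.4689
Base: 340 + 14 + 211 + 76 + 31 = 672
RR6 = 354 / 672 = 0.5268
Difference = 52.68 − 46.89 = 5.79 percentage points

5.8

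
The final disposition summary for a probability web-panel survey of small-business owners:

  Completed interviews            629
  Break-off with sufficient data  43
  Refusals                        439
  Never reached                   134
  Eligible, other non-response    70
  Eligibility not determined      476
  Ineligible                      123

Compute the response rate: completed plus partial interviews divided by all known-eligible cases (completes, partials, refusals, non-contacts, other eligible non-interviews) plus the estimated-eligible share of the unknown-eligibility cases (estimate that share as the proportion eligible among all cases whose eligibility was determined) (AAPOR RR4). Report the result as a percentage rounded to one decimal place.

38.4%

Top → 629 + 43 = 672
Known eligible → 629 + 43 + 439 + 134 + 70 = 1315
e = 1315 / (1315 + 123) = 1315 / 1438 = 0.9145
Estimated eligible among unknowns → 0.9145 × 476 = 435.30
Base → 1315 + 435.30 = 1750.30
RR4 = 672 / 1750.30 = 0.3839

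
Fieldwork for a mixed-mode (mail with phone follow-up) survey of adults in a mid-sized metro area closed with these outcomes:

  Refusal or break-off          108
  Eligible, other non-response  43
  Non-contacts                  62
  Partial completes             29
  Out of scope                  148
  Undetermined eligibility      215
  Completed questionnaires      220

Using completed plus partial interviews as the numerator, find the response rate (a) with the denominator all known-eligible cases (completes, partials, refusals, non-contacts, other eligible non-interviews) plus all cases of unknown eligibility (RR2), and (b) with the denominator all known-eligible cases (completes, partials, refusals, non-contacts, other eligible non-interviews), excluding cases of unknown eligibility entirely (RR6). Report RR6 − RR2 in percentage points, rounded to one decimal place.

Numerator = 220 + 29 = 249
Denominator = 220 + 29 + 108 + 62 + 43 + 215 = 677
RR2 = 249 / 677 = 0.3678
Denominator = 220 + 29 + 108 + 62 + 43 = 462
RR6 = 249 / 462 = 0.5390
Difference = 53.90 − 36.78 = 17.12 percentage points

17.1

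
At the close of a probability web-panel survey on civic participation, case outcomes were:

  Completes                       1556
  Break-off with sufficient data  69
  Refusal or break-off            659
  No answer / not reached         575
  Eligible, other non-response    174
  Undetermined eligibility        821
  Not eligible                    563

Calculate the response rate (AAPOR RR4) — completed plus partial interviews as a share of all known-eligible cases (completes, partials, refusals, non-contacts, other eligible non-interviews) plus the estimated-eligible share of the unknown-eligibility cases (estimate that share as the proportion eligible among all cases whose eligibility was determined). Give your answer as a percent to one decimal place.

43.6%

Top → 1556 + 69 = 1625
Known eligible → 1556 + 69 + 659 + 575 + 174 = 3033
e = 3033 / (3033 + 563) = 3033 / 3596 = 0.8434
e × U → 0.8434 × 821 = 692.43
Denominator → 3033 + 692.43 = 3725.43
RR4 = 1625 / 3725.43 = 0.4362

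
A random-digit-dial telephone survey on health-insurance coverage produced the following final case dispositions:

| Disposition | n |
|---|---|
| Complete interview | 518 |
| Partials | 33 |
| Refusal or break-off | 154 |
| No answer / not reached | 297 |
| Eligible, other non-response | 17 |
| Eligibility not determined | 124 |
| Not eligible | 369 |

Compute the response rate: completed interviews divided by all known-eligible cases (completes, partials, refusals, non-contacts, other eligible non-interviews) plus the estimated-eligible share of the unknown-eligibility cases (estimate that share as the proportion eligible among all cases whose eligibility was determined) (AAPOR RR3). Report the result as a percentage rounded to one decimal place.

Numerator = 518
Determined eligible = 518 + 33 + 154 + 297 + 17 = 1019
e = 1019 / (1019 + 369) = 1019 / 1388 = 0.7341
e × U = 0.7341 × 124 = 91.03
Denom = 1019 + 91.03 = 1110.03
RR3 = 518 / 1110.03 = 0.4667

46.7%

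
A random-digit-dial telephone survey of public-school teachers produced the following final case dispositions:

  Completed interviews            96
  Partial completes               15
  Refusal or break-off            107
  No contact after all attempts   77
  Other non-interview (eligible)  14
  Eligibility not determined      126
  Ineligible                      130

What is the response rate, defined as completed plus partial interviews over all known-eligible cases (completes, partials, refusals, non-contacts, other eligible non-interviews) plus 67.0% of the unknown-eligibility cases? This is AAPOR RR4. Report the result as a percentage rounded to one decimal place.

28.2%

Top = 96 + 15 = 111
Known eligible = 96 + 15 + 107 + 77 + 14 = 309
Estimated eligible among unknowns = 0.6700 × 126 = 84.42
Denominator = 309 + 84.42 = 393.42
RR4 = 111 / 393.42 = 0.2821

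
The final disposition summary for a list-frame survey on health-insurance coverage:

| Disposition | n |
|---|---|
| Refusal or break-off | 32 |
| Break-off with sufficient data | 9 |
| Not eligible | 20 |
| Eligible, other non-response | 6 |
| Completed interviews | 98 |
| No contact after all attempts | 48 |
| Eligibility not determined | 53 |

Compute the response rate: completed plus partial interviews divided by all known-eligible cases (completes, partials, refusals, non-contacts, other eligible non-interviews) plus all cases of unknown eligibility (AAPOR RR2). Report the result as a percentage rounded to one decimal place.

43.5%

Top: 98 + 9 = 107
Denom: 98 + 9 + 32 + 48 + 6 + 53 = 246
RR2 = 107 / 246 = 0.4350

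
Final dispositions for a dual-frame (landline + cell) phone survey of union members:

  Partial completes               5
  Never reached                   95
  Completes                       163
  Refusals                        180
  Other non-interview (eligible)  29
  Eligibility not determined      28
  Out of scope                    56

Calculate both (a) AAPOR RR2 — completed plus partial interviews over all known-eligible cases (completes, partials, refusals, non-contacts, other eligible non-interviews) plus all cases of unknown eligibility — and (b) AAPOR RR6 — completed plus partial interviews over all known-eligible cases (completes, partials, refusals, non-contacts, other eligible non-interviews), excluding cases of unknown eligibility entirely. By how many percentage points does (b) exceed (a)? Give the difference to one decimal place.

2.0

Top → 163 + 5 = 168
Denominator → 163 + 5 + 180 + 95 + 29 + 28 = 500
RR2 = 168 / 500 = 0.3360
Denominator → 163 + 5 + 180 + 95 + 29 = 472
RR6 = 168 / 472 = 0.3559
Difference = 35.59 − 33.60 = 1.99 percentage points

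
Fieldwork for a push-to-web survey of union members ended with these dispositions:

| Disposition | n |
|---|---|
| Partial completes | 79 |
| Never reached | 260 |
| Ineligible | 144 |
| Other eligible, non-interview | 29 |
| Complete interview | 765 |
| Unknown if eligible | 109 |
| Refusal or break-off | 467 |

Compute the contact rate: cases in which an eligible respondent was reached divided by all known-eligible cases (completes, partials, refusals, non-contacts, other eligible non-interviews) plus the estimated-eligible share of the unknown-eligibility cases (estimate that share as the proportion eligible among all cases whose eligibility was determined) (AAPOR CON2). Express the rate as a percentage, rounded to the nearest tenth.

78.8%

Numerator: 765 + 79 + 467 + 29 = 1340
Eligible (known): 765 + 79 + 467 + 260 + 29 = 1600
e = 1600 / (1600 + 144) = 1600 / 1744 = 0.9174
Estimated eligible among unknowns: 0.9174 × 109 = 100.00
Base: 1600 + 100.00 = 1700.00
CON2 = 1340 / 1700.00 = 0.7882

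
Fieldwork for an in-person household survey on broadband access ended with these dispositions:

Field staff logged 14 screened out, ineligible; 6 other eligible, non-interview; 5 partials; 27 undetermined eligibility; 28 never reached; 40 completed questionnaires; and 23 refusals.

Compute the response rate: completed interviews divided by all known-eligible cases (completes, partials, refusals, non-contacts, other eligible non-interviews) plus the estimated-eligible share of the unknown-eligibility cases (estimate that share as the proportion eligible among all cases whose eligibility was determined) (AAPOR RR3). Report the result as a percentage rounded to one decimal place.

31.8%

Numerator → 40
Eligible (known) → 40 + 5 + 23 + 28 + 6 = 102
e = 102 / (102 + 14) = 102 / 116 = 0.8793
Eligible share of unknowns → 0.8793 × 27 = 23.74
Base → 102 + 23.74 = 125.74
RR3 = 40 / 125.74 = 0.3181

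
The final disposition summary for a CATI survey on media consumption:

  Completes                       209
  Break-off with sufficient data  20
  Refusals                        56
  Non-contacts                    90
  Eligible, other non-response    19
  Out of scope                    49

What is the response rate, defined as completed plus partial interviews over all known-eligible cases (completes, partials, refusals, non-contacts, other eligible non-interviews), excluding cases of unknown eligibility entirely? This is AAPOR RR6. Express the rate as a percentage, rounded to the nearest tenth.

58.1%

Numerator = 209 + 20 = 229
Denominator = 209 + 20 + 56 + 90 + 19 = 394
RR6 = 229 / 394 = 0.5812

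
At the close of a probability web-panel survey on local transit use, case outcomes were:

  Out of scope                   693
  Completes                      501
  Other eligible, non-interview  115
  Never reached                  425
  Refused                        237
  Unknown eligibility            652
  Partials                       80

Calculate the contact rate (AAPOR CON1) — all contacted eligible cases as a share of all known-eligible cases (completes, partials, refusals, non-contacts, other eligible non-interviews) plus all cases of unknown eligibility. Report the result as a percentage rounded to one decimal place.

Numerator → 501 + 80 + 237 + 115 = 933
Base → 501 + 80 + 237 + 425 + 115 + 652 = 2010
CON1 = 933 / 2010 = 0.4642

46.4%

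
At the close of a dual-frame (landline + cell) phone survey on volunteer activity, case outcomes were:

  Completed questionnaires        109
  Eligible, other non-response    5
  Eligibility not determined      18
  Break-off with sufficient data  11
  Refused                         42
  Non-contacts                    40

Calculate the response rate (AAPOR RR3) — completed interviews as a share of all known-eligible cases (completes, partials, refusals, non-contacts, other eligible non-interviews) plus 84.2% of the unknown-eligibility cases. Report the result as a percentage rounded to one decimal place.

49.1%

Num = 109
Determined eligible = 109 + 11 + 42 + 40 + 5 = 207
Estimated eligible among unknowns = 0.8420 × 18 = 15.16
Denominator = 207 + 15.16 = 222.16
RR3 = 109 / 222.16 = 0.4906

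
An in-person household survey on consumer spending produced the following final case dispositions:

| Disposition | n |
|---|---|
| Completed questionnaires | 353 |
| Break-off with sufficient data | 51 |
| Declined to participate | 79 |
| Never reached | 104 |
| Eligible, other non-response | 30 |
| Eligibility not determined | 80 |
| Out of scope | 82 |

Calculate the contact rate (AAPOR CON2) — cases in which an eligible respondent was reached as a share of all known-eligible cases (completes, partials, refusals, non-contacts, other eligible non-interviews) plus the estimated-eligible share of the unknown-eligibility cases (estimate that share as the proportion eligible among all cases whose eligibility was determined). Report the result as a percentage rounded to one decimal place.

Numerator: 353 + 51 + 79 + 30 = 513
Determined eligible: 353 + 51 + 79 + 104 + 30 = 617
e = 617 / (617 + 82) = 617 / 699 = 0.8827
Estimated eligible among unknowns: 0.8827 × 80 = 70.62
Denom: 617 + 70.62 = 687.62
CON2 = 513 / 687.62 = 0.7461

74.6%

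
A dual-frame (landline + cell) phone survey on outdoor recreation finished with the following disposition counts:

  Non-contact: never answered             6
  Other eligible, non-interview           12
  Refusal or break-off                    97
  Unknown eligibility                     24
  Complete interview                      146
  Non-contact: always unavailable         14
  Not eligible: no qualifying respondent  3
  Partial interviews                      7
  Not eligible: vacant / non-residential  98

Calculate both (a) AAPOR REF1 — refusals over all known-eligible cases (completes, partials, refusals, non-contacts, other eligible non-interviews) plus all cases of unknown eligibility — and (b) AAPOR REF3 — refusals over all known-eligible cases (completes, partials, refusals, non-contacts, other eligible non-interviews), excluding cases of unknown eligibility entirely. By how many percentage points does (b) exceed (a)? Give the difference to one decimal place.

2.7

No answer / not reached = 6 + 14 = 20
Screened out, ineligible = 3 + 98 = 101
Numerator: 97
Denominator: 146 + 7 + 97 + 20 + 12 + 24 = 306
REF1 = 97 / 306 = 0.3170
Denominator: 146 + 7 + 97 + 20 + 12 = 282
REF3 = 97 / 282 = 0.3440
Difference = 34.40 − 31.70 = 2.70 percentage points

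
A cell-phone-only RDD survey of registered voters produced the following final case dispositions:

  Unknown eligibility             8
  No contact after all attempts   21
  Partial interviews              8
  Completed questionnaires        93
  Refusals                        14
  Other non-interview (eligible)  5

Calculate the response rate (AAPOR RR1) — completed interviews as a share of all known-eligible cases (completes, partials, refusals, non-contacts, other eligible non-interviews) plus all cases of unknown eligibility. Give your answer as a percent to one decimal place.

Numerator: 93
Base: 93 + 8 + 14 + 21 + 5 + 8 = 149
RR1 = 93 / 149 = 0.6242

62.4%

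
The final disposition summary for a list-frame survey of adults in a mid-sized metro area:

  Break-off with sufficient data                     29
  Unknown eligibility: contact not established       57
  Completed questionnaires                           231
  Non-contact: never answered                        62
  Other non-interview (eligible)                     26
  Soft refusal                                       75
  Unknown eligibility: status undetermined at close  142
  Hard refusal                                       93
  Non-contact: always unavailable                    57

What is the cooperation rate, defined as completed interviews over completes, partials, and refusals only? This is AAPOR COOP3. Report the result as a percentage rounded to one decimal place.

Refusal or break-off = 93 + 75 = 168
Never reached = 62 + 57 = 119
Eligibility not determined = 57 + 142 = 199
Num = 231
Denominator = 231 + 29 + 168 = 428
COOP3 = 231 / 428 = 0.5397

54.0%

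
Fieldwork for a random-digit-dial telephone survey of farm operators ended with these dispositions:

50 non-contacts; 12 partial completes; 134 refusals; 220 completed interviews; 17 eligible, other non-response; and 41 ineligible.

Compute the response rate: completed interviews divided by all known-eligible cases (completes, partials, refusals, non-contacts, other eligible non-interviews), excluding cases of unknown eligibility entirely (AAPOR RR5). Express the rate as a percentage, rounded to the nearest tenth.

Num → 220
Base → 220 + 12 + 134 + 50 + 17 = 433
RR5 = 220 / 433 = 0.5081

50.8%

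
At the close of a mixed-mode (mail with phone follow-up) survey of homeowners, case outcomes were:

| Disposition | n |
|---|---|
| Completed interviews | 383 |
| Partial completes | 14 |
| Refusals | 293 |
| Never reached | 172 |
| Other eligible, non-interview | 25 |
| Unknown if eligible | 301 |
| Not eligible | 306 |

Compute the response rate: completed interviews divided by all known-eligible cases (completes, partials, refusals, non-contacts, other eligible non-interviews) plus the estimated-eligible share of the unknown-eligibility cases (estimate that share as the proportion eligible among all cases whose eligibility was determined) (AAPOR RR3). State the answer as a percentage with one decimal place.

Numerator: 383
Eligible (known): 383 + 14 + 293 + 172 + 25 = 887
e = 887 / (887 + 306) = 887 / 1193 = 0.7435
Eligible share of unknowns: 0.7435 × 301 = 223.79
Denom: 887 + 223.79 = 1110.79
RR3 = 383 / 1110.79 = 0.3448

34.5%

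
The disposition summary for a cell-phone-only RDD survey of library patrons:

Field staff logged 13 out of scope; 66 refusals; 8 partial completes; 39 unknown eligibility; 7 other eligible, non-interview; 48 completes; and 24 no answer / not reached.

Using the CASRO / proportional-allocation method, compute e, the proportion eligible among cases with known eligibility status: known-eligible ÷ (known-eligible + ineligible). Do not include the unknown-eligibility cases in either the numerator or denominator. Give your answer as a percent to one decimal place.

Known eligible = 48 + 8 + 66 + 24 + 7 = 153
e = 153 / (153 + 13) = 153 / 166 = 0.9217

92.2%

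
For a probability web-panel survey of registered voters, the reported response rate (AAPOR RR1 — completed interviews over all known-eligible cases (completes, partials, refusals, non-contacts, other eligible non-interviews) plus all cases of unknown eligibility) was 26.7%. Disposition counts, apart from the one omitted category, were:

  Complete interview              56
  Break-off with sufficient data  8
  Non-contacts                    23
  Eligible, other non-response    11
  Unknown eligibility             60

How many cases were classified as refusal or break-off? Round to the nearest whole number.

52

RR1 = 56 / D = 0.267
D = 56 / 0.267 = 209.7
Remaining denominator categories sum to 158
refusal or break-off = 209.7 − 158 ≈ 52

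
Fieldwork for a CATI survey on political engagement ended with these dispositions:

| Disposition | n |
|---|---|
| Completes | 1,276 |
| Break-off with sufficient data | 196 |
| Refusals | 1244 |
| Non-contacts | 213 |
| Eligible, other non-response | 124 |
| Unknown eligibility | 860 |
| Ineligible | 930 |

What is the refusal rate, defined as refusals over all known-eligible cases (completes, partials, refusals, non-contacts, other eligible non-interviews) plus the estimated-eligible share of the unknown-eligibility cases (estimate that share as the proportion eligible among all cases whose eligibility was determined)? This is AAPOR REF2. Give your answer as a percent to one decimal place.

33.5%

Num: 1244
Known eligible: 1276 + 196 + 1244 + 213 + 124 = 3053
e = 3053 / (3053 + 930) = 3053 / 3983 = 0.7665
e × U: 0.7665 × 860 = 659.19
Denominator: 3053 + 659.19 = 3712.19
REF2 = 1244 / 3712.19 = 0.3351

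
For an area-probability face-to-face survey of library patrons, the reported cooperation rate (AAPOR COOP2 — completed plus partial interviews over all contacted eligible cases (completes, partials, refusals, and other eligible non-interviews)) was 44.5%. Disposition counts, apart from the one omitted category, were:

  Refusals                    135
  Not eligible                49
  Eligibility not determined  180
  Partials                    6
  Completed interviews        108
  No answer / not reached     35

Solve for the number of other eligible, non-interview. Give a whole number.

Top → 108 + 6 = 114
COOP2 = 114 / D = 0.445
D = 114 / 0.445 = 256.2
Remaining denominator categories sum to 249
other eligible, non-interview = 256.2 − 249 ≈ 7

7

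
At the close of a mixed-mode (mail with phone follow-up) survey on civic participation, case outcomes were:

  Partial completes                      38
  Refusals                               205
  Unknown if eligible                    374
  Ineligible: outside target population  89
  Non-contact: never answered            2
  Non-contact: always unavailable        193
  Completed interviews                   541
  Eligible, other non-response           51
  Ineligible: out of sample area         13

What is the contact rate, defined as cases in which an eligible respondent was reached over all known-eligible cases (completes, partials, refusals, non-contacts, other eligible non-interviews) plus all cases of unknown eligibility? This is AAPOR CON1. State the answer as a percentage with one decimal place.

No contact after all attempts = 2 + 193 = 195
Ineligible = 89 + 13 = 102
Numerator = 541 + 38 + 205 + 51 = 835
Denom = 541 + 38 + 205 + 195 + 51 + 374 = 1404
CON1 = 835 / 1404 = 0.5947

59.5%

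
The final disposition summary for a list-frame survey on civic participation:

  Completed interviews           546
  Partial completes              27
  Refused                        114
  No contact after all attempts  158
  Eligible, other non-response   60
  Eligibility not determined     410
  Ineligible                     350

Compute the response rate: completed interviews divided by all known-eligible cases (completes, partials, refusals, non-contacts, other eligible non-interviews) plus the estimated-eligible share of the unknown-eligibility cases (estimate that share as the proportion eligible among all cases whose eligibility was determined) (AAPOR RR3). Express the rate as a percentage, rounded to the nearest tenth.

45.5%

Numerator → 546
Determined eligible → 546 + 27 + 114 + 158 + 60 = 905
e = 905 / (905 + 350) = 905 / 1255 = 0.7211
Eligible share of unknowns → 0.7211 × 410 = 295.65
Denominator → 905 + 295.65 = 1200.65
RR3 = 546 / 1200.65 = 0.4548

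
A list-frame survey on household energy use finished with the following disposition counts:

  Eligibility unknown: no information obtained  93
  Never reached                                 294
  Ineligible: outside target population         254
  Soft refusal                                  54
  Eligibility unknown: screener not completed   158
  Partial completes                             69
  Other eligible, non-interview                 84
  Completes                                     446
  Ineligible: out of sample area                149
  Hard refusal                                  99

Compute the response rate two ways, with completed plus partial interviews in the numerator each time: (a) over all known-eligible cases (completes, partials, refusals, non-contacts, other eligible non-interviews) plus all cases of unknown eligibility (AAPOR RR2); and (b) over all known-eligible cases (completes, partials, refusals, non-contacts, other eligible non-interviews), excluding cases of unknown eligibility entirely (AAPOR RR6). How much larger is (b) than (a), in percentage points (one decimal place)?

9.5

Declined to participate = 99 + 54 = 153
Eligibility not determined = 158 + 93 = 251
Ineligible = 254 + 149 = 403
Numerator = 446 + 69 = 515
Base = 446 + 69 + 153 + 294 + 84 + 251 = 1297
RR2 = 515 / 1297 = 0.3971
Base = 446 + 69 + 153 + 294 + 84 = 1046
RR6 = 515 / 1046 = 0.4924
Difference = 49.24 − 39.71 = 9.53 percentage points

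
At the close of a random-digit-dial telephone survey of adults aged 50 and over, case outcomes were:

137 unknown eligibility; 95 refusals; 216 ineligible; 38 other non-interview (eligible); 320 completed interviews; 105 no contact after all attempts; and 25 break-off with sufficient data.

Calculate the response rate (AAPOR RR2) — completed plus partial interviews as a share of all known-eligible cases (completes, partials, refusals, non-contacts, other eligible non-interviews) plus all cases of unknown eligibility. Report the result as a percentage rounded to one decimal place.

Numerator → 320 + 25 = 345
Base → 320 + 25 + 95 + 105 + 38 + 137 = 720
RR2 = 345 / 720 = 0.4792

47.9%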